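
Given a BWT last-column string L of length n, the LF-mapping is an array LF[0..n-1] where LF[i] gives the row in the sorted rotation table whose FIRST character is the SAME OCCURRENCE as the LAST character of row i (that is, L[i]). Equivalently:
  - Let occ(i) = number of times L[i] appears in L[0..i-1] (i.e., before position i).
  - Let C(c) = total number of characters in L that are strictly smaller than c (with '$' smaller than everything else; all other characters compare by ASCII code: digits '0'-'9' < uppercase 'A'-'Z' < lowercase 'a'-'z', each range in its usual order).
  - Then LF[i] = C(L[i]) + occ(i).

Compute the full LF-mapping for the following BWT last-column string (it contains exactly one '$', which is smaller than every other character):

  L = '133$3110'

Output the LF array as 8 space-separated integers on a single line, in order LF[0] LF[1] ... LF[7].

Answer: 2 5 6 0 7 3 4 1

Derivation:
Char counts: '$':1, '0':1, '1':3, '3':3
C (first-col start): C('$')=0, C('0')=1, C('1')=2, C('3')=5
L[0]='1': occ=0, LF[0]=C('1')+0=2+0=2
L[1]='3': occ=0, LF[1]=C('3')+0=5+0=5
L[2]='3': occ=1, LF[2]=C('3')+1=5+1=6
L[3]='$': occ=0, LF[3]=C('$')+0=0+0=0
L[4]='3': occ=2, LF[4]=C('3')+2=5+2=7
L[5]='1': occ=1, LF[5]=C('1')+1=2+1=3
L[6]='1': occ=2, LF[6]=C('1')+2=2+2=4
L[7]='0': occ=0, LF[7]=C('0')+0=1+0=1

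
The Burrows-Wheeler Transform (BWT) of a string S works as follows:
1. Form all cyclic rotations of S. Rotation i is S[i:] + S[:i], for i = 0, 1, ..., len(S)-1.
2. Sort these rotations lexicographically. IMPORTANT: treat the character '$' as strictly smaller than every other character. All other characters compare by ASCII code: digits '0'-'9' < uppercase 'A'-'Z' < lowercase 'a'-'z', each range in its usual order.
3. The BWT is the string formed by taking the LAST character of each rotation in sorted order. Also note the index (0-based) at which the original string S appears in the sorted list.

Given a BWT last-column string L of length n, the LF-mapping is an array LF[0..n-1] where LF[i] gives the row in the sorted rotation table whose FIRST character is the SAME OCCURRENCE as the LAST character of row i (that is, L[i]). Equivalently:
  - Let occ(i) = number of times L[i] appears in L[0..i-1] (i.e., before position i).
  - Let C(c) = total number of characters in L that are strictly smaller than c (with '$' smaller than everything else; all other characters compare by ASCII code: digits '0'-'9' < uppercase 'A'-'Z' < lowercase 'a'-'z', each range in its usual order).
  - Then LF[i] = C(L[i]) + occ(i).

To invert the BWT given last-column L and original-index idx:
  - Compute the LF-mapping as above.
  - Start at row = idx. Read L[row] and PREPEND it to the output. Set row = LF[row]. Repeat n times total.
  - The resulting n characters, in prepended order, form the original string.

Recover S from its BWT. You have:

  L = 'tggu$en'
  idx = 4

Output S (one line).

LF mapping: 5 2 3 6 0 1 4
Walk LF starting at row 4, prepending L[row]:
  step 1: row=4, L[4]='$', prepend. Next row=LF[4]=0
  step 2: row=0, L[0]='t', prepend. Next row=LF[0]=5
  step 3: row=5, L[5]='e', prepend. Next row=LF[5]=1
  step 4: row=1, L[1]='g', prepend. Next row=LF[1]=2
  step 5: row=2, L[2]='g', prepend. Next row=LF[2]=3
  step 6: row=3, L[3]='u', prepend. Next row=LF[3]=6
  step 7: row=6, L[6]='n', prepend. Next row=LF[6]=4
Reversed output: nugget$

Answer: nugget$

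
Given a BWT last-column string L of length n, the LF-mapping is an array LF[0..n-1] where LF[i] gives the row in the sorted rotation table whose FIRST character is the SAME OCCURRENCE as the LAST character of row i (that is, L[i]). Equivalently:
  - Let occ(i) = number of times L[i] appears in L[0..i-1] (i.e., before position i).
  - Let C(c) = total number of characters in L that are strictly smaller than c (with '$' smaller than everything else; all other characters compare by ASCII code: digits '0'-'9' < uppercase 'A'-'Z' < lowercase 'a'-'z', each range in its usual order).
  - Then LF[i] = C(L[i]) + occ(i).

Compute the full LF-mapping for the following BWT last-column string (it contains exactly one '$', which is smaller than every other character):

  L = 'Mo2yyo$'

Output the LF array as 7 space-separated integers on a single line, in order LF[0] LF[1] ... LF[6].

Answer: 2 3 1 5 6 4 0

Derivation:
Char counts: '$':1, '2':1, 'M':1, 'o':2, 'y':2
C (first-col start): C('$')=0, C('2')=1, C('M')=2, C('o')=3, C('y')=5
L[0]='M': occ=0, LF[0]=C('M')+0=2+0=2
L[1]='o': occ=0, LF[1]=C('o')+0=3+0=3
L[2]='2': occ=0, LF[2]=C('2')+0=1+0=1
L[3]='y': occ=0, LF[3]=C('y')+0=5+0=5
L[4]='y': occ=1, LF[4]=C('y')+1=5+1=6
L[5]='o': occ=1, LF[5]=C('o')+1=3+1=4
L[6]='$': occ=0, LF[6]=C('$')+0=0+0=0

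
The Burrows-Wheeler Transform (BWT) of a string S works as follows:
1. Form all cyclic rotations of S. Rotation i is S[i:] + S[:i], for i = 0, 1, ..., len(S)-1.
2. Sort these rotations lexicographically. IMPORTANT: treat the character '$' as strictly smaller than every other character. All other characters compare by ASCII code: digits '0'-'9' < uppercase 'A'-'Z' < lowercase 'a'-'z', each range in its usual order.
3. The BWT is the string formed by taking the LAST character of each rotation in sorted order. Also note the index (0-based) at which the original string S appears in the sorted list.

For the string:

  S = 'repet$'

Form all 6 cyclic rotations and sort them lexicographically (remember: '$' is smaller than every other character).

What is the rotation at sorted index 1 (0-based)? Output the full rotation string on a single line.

Answer: epet$r

Derivation:
All 6 rotations (rotation i = S[i:]+S[:i]):
  rot[0] = repet$
  rot[1] = epet$r
  rot[2] = pet$re
  rot[3] = et$rep
  rot[4] = t$repe
  rot[5] = $repet
Sorted (with $ < everything):
  sorted[0] = $repet
  sorted[1] = epet$r
  sorted[2] = et$rep
  sorted[3] = pet$re
  sorted[4] = repet$
  sorted[5] = t$repe
sorted[1] = epet$r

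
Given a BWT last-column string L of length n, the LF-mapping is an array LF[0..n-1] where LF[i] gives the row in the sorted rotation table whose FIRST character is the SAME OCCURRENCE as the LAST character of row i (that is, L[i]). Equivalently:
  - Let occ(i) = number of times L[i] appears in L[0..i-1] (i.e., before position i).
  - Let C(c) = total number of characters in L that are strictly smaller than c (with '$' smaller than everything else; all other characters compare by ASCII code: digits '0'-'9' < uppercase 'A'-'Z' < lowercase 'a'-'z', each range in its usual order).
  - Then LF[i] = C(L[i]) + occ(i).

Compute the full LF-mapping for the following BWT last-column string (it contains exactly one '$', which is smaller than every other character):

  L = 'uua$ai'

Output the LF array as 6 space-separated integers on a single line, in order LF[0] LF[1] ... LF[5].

Answer: 4 5 1 0 2 3

Derivation:
Char counts: '$':1, 'a':2, 'i':1, 'u':2
C (first-col start): C('$')=0, C('a')=1, C('i')=3, C('u')=4
L[0]='u': occ=0, LF[0]=C('u')+0=4+0=4
L[1]='u': occ=1, LF[1]=C('u')+1=4+1=5
L[2]='a': occ=0, LF[2]=C('a')+0=1+0=1
L[3]='$': occ=0, LF[3]=C('$')+0=0+0=0
L[4]='a': occ=1, LF[4]=C('a')+1=1+1=2
L[5]='i': occ=0, LF[5]=C('i')+0=3+0=3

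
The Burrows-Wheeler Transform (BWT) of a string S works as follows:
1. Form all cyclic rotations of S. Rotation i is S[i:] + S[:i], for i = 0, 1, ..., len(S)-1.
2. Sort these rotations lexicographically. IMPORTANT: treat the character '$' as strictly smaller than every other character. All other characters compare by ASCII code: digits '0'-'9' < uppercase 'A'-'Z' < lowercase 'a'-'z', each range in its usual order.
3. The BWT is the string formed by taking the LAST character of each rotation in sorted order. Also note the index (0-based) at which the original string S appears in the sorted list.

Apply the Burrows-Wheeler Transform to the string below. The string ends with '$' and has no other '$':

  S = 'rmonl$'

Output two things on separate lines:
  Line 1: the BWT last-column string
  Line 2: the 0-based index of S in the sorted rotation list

Answer: lnrom$
5

Derivation:
All 6 rotations (rotation i = S[i:]+S[:i]):
  rot[0] = rmonl$
  rot[1] = monl$r
  rot[2] = onl$rm
  rot[3] = nl$rmo
  rot[4] = l$rmon
  rot[5] = $rmonl
Sorted (with $ < everything):
  sorted[0] = $rmonl  (last char: 'l')
  sorted[1] = l$rmon  (last char: 'n')
  sorted[2] = monl$r  (last char: 'r')
  sorted[3] = nl$rmo  (last char: 'o')
  sorted[4] = onl$rm  (last char: 'm')
  sorted[5] = rmonl$  (last char: '$')
Last column: lnrom$
Original string S is at sorted index 5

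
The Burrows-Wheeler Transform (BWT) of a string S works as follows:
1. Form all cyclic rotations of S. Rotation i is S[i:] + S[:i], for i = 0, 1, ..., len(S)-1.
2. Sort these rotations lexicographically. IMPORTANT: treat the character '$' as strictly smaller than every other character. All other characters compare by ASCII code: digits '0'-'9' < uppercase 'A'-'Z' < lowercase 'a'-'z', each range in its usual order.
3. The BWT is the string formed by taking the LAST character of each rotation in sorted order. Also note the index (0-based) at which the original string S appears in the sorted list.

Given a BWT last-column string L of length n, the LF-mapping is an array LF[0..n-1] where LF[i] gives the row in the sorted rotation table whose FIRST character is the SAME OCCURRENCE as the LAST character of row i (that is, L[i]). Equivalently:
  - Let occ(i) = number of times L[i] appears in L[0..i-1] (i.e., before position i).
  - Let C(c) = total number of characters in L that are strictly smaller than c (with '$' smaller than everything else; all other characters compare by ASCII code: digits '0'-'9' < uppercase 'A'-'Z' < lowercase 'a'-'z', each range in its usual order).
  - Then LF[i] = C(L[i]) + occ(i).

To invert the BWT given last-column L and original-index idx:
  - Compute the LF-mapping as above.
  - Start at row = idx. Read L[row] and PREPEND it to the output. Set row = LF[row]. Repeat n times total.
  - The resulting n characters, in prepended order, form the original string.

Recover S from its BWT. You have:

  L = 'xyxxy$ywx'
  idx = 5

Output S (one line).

LF mapping: 2 6 3 4 7 0 8 1 5
Walk LF starting at row 5, prepending L[row]:
  step 1: row=5, L[5]='$', prepend. Next row=LF[5]=0
  step 2: row=0, L[0]='x', prepend. Next row=LF[0]=2
  step 3: row=2, L[2]='x', prepend. Next row=LF[2]=3
  step 4: row=3, L[3]='x', prepend. Next row=LF[3]=4
  step 5: row=4, L[4]='y', prepend. Next row=LF[4]=7
  step 6: row=7, L[7]='w', prepend. Next row=LF[7]=1
  step 7: row=1, L[1]='y', prepend. Next row=LF[1]=6
  step 8: row=6, L[6]='y', prepend. Next row=LF[6]=8
  step 9: row=8, L[8]='x', prepend. Next row=LF[8]=5
Reversed output: xyywyxxx$

Answer: xyywyxxx$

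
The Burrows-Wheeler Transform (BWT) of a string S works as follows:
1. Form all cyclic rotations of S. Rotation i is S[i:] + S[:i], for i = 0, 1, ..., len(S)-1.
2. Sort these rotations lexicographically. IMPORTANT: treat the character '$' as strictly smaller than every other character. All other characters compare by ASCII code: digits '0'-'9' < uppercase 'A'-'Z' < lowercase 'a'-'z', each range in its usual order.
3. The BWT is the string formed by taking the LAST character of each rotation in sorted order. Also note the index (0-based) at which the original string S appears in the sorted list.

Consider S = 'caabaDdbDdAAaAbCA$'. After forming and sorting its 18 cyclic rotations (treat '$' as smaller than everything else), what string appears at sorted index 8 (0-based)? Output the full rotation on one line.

All 18 rotations (rotation i = S[i:]+S[:i]):
  rot[0] = caabaDdbDdAAaAbCA$
  rot[1] = aabaDdbDdAAaAbCA$c
  rot[2] = abaDdbDdAAaAbCA$ca
  rot[3] = baDdbDdAAaAbCA$caa
  rot[4] = aDdbDdAAaAbCA$caab
  rot[5] = DdbDdAAaAbCA$caaba
  rot[6] = dbDdAAaAbCA$caabaD
  rot[7] = bDdAAaAbCA$caabaDd
  rot[8] = DdAAaAbCA$caabaDdb
  rot[9] = dAAaAbCA$caabaDdbD
  rot[10] = AAaAbCA$caabaDdbDd
  rot[11] = AaAbCA$caabaDdbDdA
  rot[12] = aAbCA$caabaDdbDdAA
  rot[13] = AbCA$caabaDdbDdAAa
  rot[14] = bCA$caabaDdbDdAAaA
  rot[15] = CA$caabaDdbDdAAaAb
  rot[16] = A$caabaDdbDdAAaAbC
  rot[17] = $caabaDdbDdAAaAbCA
Sorted (with $ < everything):
  sorted[0] = $caabaDdbDdAAaAbCA
  sorted[1] = A$caabaDdbDdAAaAbC
  sorted[2] = AAaAbCA$caabaDdbDd
  sorted[3] = AaAbCA$caabaDdbDdA
  sorted[4] = AbCA$caabaDdbDdAAa
  sorted[5] = CA$caabaDdbDdAAaAb
  sorted[6] = DdAAaAbCA$caabaDdb
  sorted[7] = DdbDdAAaAbCA$caaba
  sorted[8] = aAbCA$caabaDdbDdAA
  sorted[9] = aDdbDdAAaAbCA$caab
  sorted[10] = aabaDdbDdAAaAbCA$c
  sorted[11] = abaDdbDdAAaAbCA$ca
  sorted[12] = bCA$caabaDdbDdAAaA
  sorted[13] = bDdAAaAbCA$caabaDd
  sorted[14] = baDdbDdAAaAbCA$caa
  sorted[15] = caabaDdbDdAAaAbCA$
  sorted[16] = dAAaAbCA$caabaDdbD
  sorted[17] = dbDdAAaAbCA$caabaD
sorted[8] = aAbCA$caabaDdbDdAA

Answer: aAbCA$caabaDdbDdAA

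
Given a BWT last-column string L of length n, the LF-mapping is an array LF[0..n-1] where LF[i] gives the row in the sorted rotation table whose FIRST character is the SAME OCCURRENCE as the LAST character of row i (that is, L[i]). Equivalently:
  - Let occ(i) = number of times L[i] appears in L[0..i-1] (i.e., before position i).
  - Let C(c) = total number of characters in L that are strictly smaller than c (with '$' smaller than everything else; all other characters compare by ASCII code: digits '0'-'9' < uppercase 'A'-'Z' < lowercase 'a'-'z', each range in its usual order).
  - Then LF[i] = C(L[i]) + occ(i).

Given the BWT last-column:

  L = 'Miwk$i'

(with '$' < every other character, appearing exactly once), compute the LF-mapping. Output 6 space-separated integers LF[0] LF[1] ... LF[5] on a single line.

Answer: 1 2 5 4 0 3

Derivation:
Char counts: '$':1, 'M':1, 'i':2, 'k':1, 'w':1
C (first-col start): C('$')=0, C('M')=1, C('i')=2, C('k')=4, C('w')=5
L[0]='M': occ=0, LF[0]=C('M')+0=1+0=1
L[1]='i': occ=0, LF[1]=C('i')+0=2+0=2
L[2]='w': occ=0, LF[2]=C('w')+0=5+0=5
L[3]='k': occ=0, LF[3]=C('k')+0=4+0=4
L[4]='$': occ=0, LF[4]=C('$')+0=0+0=0
L[5]='i': occ=1, LF[5]=C('i')+1=2+1=3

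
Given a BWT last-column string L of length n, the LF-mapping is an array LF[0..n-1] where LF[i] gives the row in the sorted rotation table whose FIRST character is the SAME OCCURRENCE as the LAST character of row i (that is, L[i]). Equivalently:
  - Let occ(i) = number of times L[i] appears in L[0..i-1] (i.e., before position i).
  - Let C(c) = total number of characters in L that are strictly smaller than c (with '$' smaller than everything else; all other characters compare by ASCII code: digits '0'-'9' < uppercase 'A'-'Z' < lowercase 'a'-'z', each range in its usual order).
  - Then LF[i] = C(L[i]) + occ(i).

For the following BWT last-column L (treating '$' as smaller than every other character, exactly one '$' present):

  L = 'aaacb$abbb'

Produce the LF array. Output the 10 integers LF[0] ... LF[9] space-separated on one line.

Answer: 1 2 3 9 5 0 4 6 7 8

Derivation:
Char counts: '$':1, 'a':4, 'b':4, 'c':1
C (first-col start): C('$')=0, C('a')=1, C('b')=5, C('c')=9
L[0]='a': occ=0, LF[0]=C('a')+0=1+0=1
L[1]='a': occ=1, LF[1]=C('a')+1=1+1=2
L[2]='a': occ=2, LF[2]=C('a')+2=1+2=3
L[3]='c': occ=0, LF[3]=C('c')+0=9+0=9
L[4]='b': occ=0, LF[4]=C('b')+0=5+0=5
L[5]='$': occ=0, LF[5]=C('$')+0=0+0=0
L[6]='a': occ=3, LF[6]=C('a')+3=1+3=4
L[7]='b': occ=1, LF[7]=C('b')+1=5+1=6
L[8]='b': occ=2, LF[8]=C('b')+2=5+2=7
L[9]='b': occ=3, LF[9]=C('b')+3=5+3=8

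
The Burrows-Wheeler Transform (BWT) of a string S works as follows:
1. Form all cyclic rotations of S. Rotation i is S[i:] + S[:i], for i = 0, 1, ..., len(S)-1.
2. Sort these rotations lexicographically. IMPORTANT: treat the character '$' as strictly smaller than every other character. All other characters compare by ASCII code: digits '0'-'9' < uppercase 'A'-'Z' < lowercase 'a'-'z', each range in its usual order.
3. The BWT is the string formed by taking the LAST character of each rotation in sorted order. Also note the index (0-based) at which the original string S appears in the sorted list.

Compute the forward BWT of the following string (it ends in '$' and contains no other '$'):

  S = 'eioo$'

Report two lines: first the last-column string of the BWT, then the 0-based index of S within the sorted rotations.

Answer: o$eoi
1

Derivation:
All 5 rotations (rotation i = S[i:]+S[:i]):
  rot[0] = eioo$
  rot[1] = ioo$e
  rot[2] = oo$ei
  rot[3] = o$eio
  rot[4] = $eioo
Sorted (with $ < everything):
  sorted[0] = $eioo  (last char: 'o')
  sorted[1] = eioo$  (last char: '$')
  sorted[2] = ioo$e  (last char: 'e')
  sorted[3] = o$eio  (last char: 'o')
  sorted[4] = oo$ei  (last char: 'i')
Last column: o$eoi
Original string S is at sorted index 1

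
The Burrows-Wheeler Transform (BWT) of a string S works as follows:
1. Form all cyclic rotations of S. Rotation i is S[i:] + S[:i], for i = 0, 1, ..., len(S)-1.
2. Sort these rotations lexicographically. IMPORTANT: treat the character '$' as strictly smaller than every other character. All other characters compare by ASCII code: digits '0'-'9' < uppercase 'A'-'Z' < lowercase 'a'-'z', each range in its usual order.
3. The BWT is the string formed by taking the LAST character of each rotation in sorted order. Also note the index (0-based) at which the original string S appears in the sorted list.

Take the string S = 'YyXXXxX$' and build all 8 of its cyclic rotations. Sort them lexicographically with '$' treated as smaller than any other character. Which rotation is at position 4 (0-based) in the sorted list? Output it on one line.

Answer: XxX$YyXX

Derivation:
All 8 rotations (rotation i = S[i:]+S[:i]):
  rot[0] = YyXXXxX$
  rot[1] = yXXXxX$Y
  rot[2] = XXXxX$Yy
  rot[3] = XXxX$YyX
  rot[4] = XxX$YyXX
  rot[5] = xX$YyXXX
  rot[6] = X$YyXXXx
  rot[7] = $YyXXXxX
Sorted (with $ < everything):
  sorted[0] = $YyXXXxX
  sorted[1] = X$YyXXXx
  sorted[2] = XXXxX$Yy
  sorted[3] = XXxX$YyX
  sorted[4] = XxX$YyXX
  sorted[5] = YyXXXxX$
  sorted[6] = xX$YyXXX
  sorted[7] = yXXXxX$Y
sorted[4] = XxX$YyXX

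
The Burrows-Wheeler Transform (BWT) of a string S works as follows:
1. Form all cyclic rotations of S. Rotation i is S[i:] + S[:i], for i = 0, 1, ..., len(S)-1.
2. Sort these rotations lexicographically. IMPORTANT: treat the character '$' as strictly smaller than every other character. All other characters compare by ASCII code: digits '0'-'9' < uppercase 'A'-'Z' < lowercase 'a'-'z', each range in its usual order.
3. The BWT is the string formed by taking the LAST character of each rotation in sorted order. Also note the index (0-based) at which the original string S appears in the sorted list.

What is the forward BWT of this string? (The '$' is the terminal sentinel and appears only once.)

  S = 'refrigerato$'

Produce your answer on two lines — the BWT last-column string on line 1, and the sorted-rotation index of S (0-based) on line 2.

Answer: orrgeirte$fa
9

Derivation:
All 12 rotations (rotation i = S[i:]+S[:i]):
  rot[0] = refrigerato$
  rot[1] = efrigerato$r
  rot[2] = frigerato$re
  rot[3] = rigerato$ref
  rot[4] = igerato$refr
  rot[5] = gerato$refri
  rot[6] = erato$refrig
  rot[7] = rato$refrige
  rot[8] = ato$refriger
  rot[9] = to$refrigera
  rot[10] = o$refrigerat
  rot[11] = $refrigerato
Sorted (with $ < everything):
  sorted[0] = $refrigerato  (last char: 'o')
  sorted[1] = ato$refriger  (last char: 'r')
  sorted[2] = efrigerato$r  (last char: 'r')
  sorted[3] = erato$refrig  (last char: 'g')
  sorted[4] = frigerato$re  (last char: 'e')
  sorted[5] = gerato$refri  (last char: 'i')
  sorted[6] = igerato$refr  (last char: 'r')
  sorted[7] = o$refrigerat  (last char: 't')
  sorted[8] = rato$refrige  (last char: 'e')
  sorted[9] = refrigerato$  (last char: '$')
  sorted[10] = rigerato$ref  (last char: 'f')
  sorted[11] = to$refrigera  (last char: 'a')
Last column: orrgeirte$fa
Original string S is at sorted index 9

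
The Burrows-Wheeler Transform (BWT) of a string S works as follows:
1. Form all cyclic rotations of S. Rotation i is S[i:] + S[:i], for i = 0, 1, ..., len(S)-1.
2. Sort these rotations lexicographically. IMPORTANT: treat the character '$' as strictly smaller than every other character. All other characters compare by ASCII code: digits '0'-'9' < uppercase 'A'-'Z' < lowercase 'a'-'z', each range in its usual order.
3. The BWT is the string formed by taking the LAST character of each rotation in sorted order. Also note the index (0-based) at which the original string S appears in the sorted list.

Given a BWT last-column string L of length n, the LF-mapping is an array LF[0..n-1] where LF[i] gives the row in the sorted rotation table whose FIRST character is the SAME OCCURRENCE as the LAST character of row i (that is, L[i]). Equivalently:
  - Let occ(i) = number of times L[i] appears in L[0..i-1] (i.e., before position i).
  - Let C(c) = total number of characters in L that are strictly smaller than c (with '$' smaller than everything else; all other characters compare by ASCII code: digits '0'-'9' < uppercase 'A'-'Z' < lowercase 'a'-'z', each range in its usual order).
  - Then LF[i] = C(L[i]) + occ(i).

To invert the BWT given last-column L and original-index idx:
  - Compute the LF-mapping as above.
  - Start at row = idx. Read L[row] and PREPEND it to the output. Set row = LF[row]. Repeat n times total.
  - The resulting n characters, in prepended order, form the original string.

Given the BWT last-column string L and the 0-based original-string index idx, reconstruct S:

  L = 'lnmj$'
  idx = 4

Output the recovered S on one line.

Answer: njml$

Derivation:
LF mapping: 2 4 3 1 0
Walk LF starting at row 4, prepending L[row]:
  step 1: row=4, L[4]='$', prepend. Next row=LF[4]=0
  step 2: row=0, L[0]='l', prepend. Next row=LF[0]=2
  step 3: row=2, L[2]='m', prepend. Next row=LF[2]=3
  step 4: row=3, L[3]='j', prepend. Next row=LF[3]=1
  step 5: row=1, L[1]='n', prepend. Next row=LF[1]=4
Reversed output: njml$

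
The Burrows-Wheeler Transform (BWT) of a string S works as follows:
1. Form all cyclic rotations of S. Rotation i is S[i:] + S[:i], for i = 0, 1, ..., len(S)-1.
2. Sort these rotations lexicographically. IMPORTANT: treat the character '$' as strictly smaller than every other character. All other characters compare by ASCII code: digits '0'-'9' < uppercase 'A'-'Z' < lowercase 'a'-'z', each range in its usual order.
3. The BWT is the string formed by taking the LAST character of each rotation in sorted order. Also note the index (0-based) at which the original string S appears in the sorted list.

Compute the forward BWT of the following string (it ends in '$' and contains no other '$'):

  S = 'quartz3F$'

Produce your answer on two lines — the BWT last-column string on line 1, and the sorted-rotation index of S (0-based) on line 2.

Answer: Fz3u$arqt
4

Derivation:
All 9 rotations (rotation i = S[i:]+S[:i]):
  rot[0] = quartz3F$
  rot[1] = uartz3F$q
  rot[2] = artz3F$qu
  rot[3] = rtz3F$qua
  rot[4] = tz3F$quar
  rot[5] = z3F$quart
  rot[6] = 3F$quartz
  rot[7] = F$quartz3
  rot[8] = $quartz3F
Sorted (with $ < everything):
  sorted[0] = $quartz3F  (last char: 'F')
  sorted[1] = 3F$quartz  (last char: 'z')
  sorted[2] = F$quartz3  (last char: '3')
  sorted[3] = artz3F$qu  (last char: 'u')
  sorted[4] = quartz3F$  (last char: '$')
  sorted[5] = rtz3F$qua  (last char: 'a')
  sorted[6] = tz3F$quar  (last char: 'r')
  sorted[7] = uartz3F$q  (last char: 'q')
  sorted[8] = z3F$quart  (last char: 't')
Last column: Fz3u$arqt
Original string S is at sorted index 4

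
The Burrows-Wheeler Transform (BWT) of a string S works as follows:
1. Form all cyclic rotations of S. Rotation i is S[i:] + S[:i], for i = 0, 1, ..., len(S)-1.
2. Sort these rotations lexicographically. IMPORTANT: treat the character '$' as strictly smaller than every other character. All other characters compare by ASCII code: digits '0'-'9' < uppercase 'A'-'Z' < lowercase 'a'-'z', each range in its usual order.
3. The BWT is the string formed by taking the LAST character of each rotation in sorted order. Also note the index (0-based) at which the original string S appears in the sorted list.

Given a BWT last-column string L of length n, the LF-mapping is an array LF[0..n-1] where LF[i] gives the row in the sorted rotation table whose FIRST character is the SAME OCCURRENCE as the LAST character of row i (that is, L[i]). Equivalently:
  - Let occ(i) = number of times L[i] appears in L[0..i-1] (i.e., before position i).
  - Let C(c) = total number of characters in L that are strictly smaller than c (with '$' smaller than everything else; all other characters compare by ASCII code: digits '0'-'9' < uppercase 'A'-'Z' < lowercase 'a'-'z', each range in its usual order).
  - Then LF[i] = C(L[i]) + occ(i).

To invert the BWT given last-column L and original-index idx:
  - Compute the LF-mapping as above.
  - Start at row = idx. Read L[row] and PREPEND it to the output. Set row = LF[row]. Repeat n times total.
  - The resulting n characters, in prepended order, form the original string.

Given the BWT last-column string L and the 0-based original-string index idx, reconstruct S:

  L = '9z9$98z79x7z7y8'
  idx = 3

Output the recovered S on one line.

LF mapping: 6 12 7 0 8 4 13 1 9 10 2 14 3 11 5
Walk LF starting at row 3, prepending L[row]:
  step 1: row=3, L[3]='$', prepend. Next row=LF[3]=0
  step 2: row=0, L[0]='9', prepend. Next row=LF[0]=6
  step 3: row=6, L[6]='z', prepend. Next row=LF[6]=13
  step 4: row=13, L[13]='y', prepend. Next row=LF[13]=11
  step 5: row=11, L[11]='z', prepend. Next row=LF[11]=14
  step 6: row=14, L[14]='8', prepend. Next row=LF[14]=5
  step 7: row=5, L[5]='8', prepend. Next row=LF[5]=4
  step 8: row=4, L[4]='9', prepend. Next row=LF[4]=8
  step 9: row=8, L[8]='9', prepend. Next row=LF[8]=9
  step 10: row=9, L[9]='x', prepend. Next row=LF[9]=10
  step 11: row=10, L[10]='7', prepend. Next row=LF[10]=2
  step 12: row=2, L[2]='9', prepend. Next row=LF[2]=7
  step 13: row=7, L[7]='7', prepend. Next row=LF[7]=1
  step 14: row=1, L[1]='z', prepend. Next row=LF[1]=12
  step 15: row=12, L[12]='7', prepend. Next row=LF[12]=3
Reversed output: 7z797x9988zyz9$

Answer: 7z797x9988zyz9$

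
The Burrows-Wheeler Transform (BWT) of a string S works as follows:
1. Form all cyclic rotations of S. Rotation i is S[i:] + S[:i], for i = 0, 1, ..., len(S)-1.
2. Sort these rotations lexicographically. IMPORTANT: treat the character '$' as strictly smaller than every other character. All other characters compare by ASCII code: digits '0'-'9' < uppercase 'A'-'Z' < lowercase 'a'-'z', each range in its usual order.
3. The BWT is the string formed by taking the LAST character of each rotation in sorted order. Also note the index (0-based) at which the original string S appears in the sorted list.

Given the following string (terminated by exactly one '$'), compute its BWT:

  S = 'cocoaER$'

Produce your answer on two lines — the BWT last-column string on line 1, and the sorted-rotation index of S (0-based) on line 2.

All 8 rotations (rotation i = S[i:]+S[:i]):
  rot[0] = cocoaER$
  rot[1] = ocoaER$c
  rot[2] = coaER$co
  rot[3] = oaER$coc
  rot[4] = aER$coco
  rot[5] = ER$cocoa
  rot[6] = R$cocoaE
  rot[7] = $cocoaER
Sorted (with $ < everything):
  sorted[0] = $cocoaER  (last char: 'R')
  sorted[1] = ER$cocoa  (last char: 'a')
  sorted[2] = R$cocoaE  (last char: 'E')
  sorted[3] = aER$coco  (last char: 'o')
  sorted[4] = coaER$co  (last char: 'o')
  sorted[5] = cocoaER$  (last char: '$')
  sorted[6] = oaER$coc  (last char: 'c')
  sorted[7] = ocoaER$c  (last char: 'c')
Last column: RaEoo$cc
Original string S is at sorted index 5

Answer: RaEoo$cc
5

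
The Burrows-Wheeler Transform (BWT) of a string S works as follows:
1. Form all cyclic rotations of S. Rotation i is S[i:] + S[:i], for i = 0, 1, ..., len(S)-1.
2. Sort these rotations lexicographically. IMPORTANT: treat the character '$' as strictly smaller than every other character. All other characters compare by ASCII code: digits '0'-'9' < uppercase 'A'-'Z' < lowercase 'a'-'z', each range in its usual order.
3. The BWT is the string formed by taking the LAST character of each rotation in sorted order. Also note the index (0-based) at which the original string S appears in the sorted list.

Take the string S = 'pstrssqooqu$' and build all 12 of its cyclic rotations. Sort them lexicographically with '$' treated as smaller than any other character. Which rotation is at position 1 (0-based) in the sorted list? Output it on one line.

Answer: ooqu$pstrssq

Derivation:
All 12 rotations (rotation i = S[i:]+S[:i]):
  rot[0] = pstrssqooqu$
  rot[1] = strssqooqu$p
  rot[2] = trssqooqu$ps
  rot[3] = rssqooqu$pst
  rot[4] = ssqooqu$pstr
  rot[5] = sqooqu$pstrs
  rot[6] = qooqu$pstrss
  rot[7] = ooqu$pstrssq
  rot[8] = oqu$pstrssqo
  rot[9] = qu$pstrssqoo
  rot[10] = u$pstrssqooq
  rot[11] = $pstrssqooqu
Sorted (with $ < everything):
  sorted[0] = $pstrssqooqu
  sorted[1] = ooqu$pstrssq
  sorted[2] = oqu$pstrssqo
  sorted[3] = pstrssqooqu$
  sorted[4] = qooqu$pstrss
  sorted[5] = qu$pstrssqoo
  sorted[6] = rssqooqu$pst
  sorted[7] = sqooqu$pstrs
  sorted[8] = ssqooqu$pstr
  sorted[9] = strssqooqu$p
  sorted[10] = trssqooqu$ps
  sorted[11] = u$pstrssqooq
sorted[1] = ooqu$pstrssq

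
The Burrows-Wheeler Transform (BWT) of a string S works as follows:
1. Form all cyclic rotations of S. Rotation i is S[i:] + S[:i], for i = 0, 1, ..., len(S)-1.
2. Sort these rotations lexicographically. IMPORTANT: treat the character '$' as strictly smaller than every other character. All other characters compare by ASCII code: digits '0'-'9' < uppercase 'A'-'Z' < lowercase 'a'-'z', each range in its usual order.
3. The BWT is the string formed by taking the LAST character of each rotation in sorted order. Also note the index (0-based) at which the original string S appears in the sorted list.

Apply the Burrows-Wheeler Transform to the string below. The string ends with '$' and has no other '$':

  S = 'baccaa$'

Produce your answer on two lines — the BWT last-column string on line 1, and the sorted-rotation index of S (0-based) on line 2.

All 7 rotations (rotation i = S[i:]+S[:i]):
  rot[0] = baccaa$
  rot[1] = accaa$b
  rot[2] = ccaa$ba
  rot[3] = caa$bac
  rot[4] = aa$bacc
  rot[5] = a$bacca
  rot[6] = $baccaa
Sorted (with $ < everything):
  sorted[0] = $baccaa  (last char: 'a')
  sorted[1] = a$bacca  (last char: 'a')
  sorted[2] = aa$bacc  (last char: 'c')
  sorted[3] = accaa$b  (last char: 'b')
  sorted[4] = baccaa$  (last char: '$')
  sorted[5] = caa$bac  (last char: 'c')
  sorted[6] = ccaa$ba  (last char: 'a')
Last column: aacb$ca
Original string S is at sorted index 4

Answer: aacb$ca
4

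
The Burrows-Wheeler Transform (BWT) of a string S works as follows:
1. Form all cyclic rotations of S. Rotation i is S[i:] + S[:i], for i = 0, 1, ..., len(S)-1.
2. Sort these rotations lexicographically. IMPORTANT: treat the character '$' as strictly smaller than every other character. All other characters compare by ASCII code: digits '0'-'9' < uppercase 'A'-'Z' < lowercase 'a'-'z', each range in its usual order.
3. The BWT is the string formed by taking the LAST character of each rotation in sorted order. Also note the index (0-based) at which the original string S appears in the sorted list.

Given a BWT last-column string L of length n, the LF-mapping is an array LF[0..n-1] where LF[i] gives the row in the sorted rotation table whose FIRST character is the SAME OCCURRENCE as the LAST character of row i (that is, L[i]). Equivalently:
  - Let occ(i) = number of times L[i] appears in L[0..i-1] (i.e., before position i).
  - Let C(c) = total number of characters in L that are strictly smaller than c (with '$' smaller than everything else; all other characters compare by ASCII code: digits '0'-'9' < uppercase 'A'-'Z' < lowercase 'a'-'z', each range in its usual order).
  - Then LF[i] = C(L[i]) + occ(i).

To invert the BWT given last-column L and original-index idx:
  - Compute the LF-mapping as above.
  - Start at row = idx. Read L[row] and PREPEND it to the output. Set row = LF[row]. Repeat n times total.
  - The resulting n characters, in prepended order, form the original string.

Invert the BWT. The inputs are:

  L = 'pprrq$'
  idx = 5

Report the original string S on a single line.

LF mapping: 1 2 4 5 3 0
Walk LF starting at row 5, prepending L[row]:
  step 1: row=5, L[5]='$', prepend. Next row=LF[5]=0
  step 2: row=0, L[0]='p', prepend. Next row=LF[0]=1
  step 3: row=1, L[1]='p', prepend. Next row=LF[1]=2
  step 4: row=2, L[2]='r', prepend. Next row=LF[2]=4
  step 5: row=4, L[4]='q', prepend. Next row=LF[4]=3
  step 6: row=3, L[3]='r', prepend. Next row=LF[3]=5
Reversed output: rqrpp$

Answer: rqrpp$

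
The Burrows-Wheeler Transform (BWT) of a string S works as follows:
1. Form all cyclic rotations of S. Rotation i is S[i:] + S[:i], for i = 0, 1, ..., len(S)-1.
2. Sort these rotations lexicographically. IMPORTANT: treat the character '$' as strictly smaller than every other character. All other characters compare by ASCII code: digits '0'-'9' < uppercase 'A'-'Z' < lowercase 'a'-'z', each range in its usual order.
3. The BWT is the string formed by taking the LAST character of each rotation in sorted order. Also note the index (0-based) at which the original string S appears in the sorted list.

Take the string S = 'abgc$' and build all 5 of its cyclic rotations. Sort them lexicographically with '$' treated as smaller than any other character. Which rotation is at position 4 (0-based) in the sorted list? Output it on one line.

All 5 rotations (rotation i = S[i:]+S[:i]):
  rot[0] = abgc$
  rot[1] = bgc$a
  rot[2] = gc$ab
  rot[3] = c$abg
  rot[4] = $abgc
Sorted (with $ < everything):
  sorted[0] = $abgc
  sorted[1] = abgc$
  sorted[2] = bgc$a
  sorted[3] = c$abg
  sorted[4] = gc$ab
sorted[4] = gc$ab

Answer: gc$ab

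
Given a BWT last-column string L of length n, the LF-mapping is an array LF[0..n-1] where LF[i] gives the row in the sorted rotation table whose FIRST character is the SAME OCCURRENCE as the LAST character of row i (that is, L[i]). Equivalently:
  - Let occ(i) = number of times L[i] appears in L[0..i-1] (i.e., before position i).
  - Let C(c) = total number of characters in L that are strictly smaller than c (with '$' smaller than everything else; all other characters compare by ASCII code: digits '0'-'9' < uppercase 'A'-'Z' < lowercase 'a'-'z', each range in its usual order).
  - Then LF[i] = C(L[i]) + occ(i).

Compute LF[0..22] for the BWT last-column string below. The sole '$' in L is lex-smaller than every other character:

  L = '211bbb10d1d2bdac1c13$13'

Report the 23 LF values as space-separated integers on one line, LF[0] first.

Answer: 9 2 3 14 15 16 4 1 20 5 21 10 17 22 13 18 6 19 7 11 0 8 12

Derivation:
Char counts: '$':1, '0':1, '1':7, '2':2, '3':2, 'a':1, 'b':4, 'c':2, 'd':3
C (first-col start): C('$')=0, C('0')=1, C('1')=2, C('2')=9, C('3')=11, C('a')=13, C('b')=14, C('c')=18, C('d')=20
L[0]='2': occ=0, LF[0]=C('2')+0=9+0=9
L[1]='1': occ=0, LF[1]=C('1')+0=2+0=2
L[2]='1': occ=1, LF[2]=C('1')+1=2+1=3
L[3]='b': occ=0, LF[3]=C('b')+0=14+0=14
L[4]='b': occ=1, LF[4]=C('b')+1=14+1=15
L[5]='b': occ=2, LF[5]=C('b')+2=14+2=16
L[6]='1': occ=2, LF[6]=C('1')+2=2+2=4
L[7]='0': occ=0, LF[7]=C('0')+0=1+0=1
L[8]='d': occ=0, LF[8]=C('d')+0=20+0=20
L[9]='1': occ=3, LF[9]=C('1')+3=2+3=5
L[10]='d': occ=1, LF[10]=C('d')+1=20+1=21
L[11]='2': occ=1, LF[11]=C('2')+1=9+1=10
L[12]='b': occ=3, LF[12]=C('b')+3=14+3=17
L[13]='d': occ=2, LF[13]=C('d')+2=20+2=22
L[14]='a': occ=0, LF[14]=C('a')+0=13+0=13
L[15]='c': occ=0, LF[15]=C('c')+0=18+0=18
L[16]='1': occ=4, LF[16]=C('1')+4=2+4=6
L[17]='c': occ=1, LF[17]=C('c')+1=18+1=19
L[18]='1': occ=5, LF[18]=C('1')+5=2+5=7
L[19]='3': occ=0, LF[19]=C('3')+0=11+0=11
L[20]='$': occ=0, LF[20]=C('$')+0=0+0=0
L[21]='1': occ=6, LF[21]=C('1')+6=2+6=8
L[22]='3': occ=1, LF[22]=C('3')+1=11+1=12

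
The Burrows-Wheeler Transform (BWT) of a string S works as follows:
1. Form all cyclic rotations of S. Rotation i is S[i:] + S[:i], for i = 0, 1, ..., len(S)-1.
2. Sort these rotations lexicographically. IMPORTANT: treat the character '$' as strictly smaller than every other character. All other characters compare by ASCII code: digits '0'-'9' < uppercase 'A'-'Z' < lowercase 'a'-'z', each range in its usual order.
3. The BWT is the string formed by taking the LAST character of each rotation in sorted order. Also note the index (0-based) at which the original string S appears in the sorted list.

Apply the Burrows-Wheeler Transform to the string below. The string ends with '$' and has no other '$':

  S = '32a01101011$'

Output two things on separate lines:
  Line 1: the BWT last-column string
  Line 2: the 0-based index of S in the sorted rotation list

All 12 rotations (rotation i = S[i:]+S[:i]):
  rot[0] = 32a01101011$
  rot[1] = 2a01101011$3
  rot[2] = a01101011$32
  rot[3] = 01101011$32a
  rot[4] = 1101011$32a0
  rot[5] = 101011$32a01
  rot[6] = 01011$32a011
  rot[7] = 1011$32a0110
  rot[8] = 011$32a01101
  rot[9] = 11$32a011010
  rot[10] = 1$32a0110101
  rot[11] = $32a01101011
Sorted (with $ < everything):
  sorted[0] = $32a01101011  (last char: '1')
  sorted[1] = 01011$32a011  (last char: '1')
  sorted[2] = 011$32a01101  (last char: '1')
  sorted[3] = 01101011$32a  (last char: 'a')
  sorted[4] = 1$32a0110101  (last char: '1')
  sorted[5] = 101011$32a01  (last char: '1')
  sorted[6] = 1011$32a0110  (last char: '0')
  sorted[7] = 11$32a011010  (last char: '0')
  sorted[8] = 1101011$32a0  (last char: '0')
  sorted[9] = 2a01101011$3  (last char: '3')
  sorted[10] = 32a01101011$  (last char: '$')
  sorted[11] = a01101011$32  (last char: '2')
Last column: 111a110003$2
Original string S is at sorted index 10

Answer: 111a110003$2
10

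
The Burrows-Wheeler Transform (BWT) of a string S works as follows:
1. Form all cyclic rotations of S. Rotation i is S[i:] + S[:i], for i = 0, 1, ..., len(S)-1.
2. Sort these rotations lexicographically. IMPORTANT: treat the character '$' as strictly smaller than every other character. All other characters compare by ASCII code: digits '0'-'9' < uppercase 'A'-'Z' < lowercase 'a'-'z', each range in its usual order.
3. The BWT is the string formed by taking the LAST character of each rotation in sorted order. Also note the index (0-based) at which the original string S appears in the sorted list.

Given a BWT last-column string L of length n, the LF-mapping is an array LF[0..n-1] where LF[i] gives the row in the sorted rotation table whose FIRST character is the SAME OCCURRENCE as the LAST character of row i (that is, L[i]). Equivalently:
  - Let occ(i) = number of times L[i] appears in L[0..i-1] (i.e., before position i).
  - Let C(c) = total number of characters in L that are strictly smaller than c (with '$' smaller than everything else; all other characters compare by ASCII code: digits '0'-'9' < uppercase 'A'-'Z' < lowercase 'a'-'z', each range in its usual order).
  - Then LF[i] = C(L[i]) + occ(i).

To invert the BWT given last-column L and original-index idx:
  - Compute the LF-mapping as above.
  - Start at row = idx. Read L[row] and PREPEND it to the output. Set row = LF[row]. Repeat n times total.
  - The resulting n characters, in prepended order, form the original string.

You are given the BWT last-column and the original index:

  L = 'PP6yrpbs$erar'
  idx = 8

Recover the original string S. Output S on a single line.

LF mapping: 2 3 1 12 8 7 5 11 0 6 9 4 10
Walk LF starting at row 8, prepending L[row]:
  step 1: row=8, L[8]='$', prepend. Next row=LF[8]=0
  step 2: row=0, L[0]='P', prepend. Next row=LF[0]=2
  step 3: row=2, L[2]='6', prepend. Next row=LF[2]=1
  step 4: row=1, L[1]='P', prepend. Next row=LF[1]=3
  step 5: row=3, L[3]='y', prepend. Next row=LF[3]=12
  step 6: row=12, L[12]='r', prepend. Next row=LF[12]=10
  step 7: row=10, L[10]='r', prepend. Next row=LF[10]=9
  step 8: row=9, L[9]='e', prepend. Next row=LF[9]=6
  step 9: row=6, L[6]='b', prepend. Next row=LF[6]=5
  step 10: row=5, L[5]='p', prepend. Next row=LF[5]=7
  step 11: row=7, L[7]='s', prepend. Next row=LF[7]=11
  step 12: row=11, L[11]='a', prepend. Next row=LF[11]=4
  step 13: row=4, L[4]='r', prepend. Next row=LF[4]=8
Reversed output: raspberryP6P$

Answer: raspberryP6P$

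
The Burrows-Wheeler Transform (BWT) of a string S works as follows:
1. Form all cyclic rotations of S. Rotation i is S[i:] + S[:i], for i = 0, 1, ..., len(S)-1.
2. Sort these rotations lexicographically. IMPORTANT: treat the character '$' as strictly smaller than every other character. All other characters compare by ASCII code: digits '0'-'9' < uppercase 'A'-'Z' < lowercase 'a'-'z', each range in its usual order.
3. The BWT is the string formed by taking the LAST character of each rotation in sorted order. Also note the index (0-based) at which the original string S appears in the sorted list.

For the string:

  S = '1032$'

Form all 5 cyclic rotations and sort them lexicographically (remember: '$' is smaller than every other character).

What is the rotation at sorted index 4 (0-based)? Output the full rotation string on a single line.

All 5 rotations (rotation i = S[i:]+S[:i]):
  rot[0] = 1032$
  rot[1] = 032$1
  rot[2] = 32$10
  rot[3] = 2$103
  rot[4] = $1032
Sorted (with $ < everything):
  sorted[0] = $1032
  sorted[1] = 032$1
  sorted[2] = 1032$
  sorted[3] = 2$103
  sorted[4] = 32$10
sorted[4] = 32$10

Answer: 32$10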